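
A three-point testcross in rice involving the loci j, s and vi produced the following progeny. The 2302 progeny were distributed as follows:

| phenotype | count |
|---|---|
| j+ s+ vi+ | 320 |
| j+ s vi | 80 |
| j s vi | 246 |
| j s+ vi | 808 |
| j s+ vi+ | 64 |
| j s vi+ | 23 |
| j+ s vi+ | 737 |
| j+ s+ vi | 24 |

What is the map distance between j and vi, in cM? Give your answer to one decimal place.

The two most frequent reciprocal classes, j s+ vi and j+ s vi+, are the parental types, so the F1 was j s+ vi / j+ s vi+.
The two rarest classes, j+ s+ vi and j s vi+, are the double crossovers. Comparing them with the parentals, only the j allele has switched, so j is the middle locus and the order is vi – j – s.
Crossovers in the vi–j interval produce the single-crossover classes j s+ vi+ and j+ s vi (64 + 80 = 144) plus the double crossovers (47).
RF(vi–j) = (144 + 47) / 2302 = 191/2302 = 0.0830 → 8.3 cM.

8.3 cM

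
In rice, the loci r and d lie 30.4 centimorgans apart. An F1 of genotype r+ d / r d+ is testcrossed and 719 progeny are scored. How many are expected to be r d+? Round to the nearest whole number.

A map distance of 30.4 centimorgans corresponds to a recombination frequency of 0.304.
The F1 is r+ d / r d+, so r d+ is a parental gamete class with expected frequency (1 − r)/2 = 0.696/2 = 0.3480.
Expected number = 0.3480 × 719 = 250.21 ≈ 250.

250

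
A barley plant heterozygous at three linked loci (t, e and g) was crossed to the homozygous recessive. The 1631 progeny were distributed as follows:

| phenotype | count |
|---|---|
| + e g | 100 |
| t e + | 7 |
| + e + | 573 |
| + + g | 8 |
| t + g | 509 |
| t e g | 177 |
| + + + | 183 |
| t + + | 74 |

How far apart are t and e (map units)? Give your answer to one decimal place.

23.0 map units

The two most frequent reciprocal classes, + e + and t + g, are the parental types, so the F1 was + e + / t + g.
The two rarest classes, t e + and + + g, are the double crossovers. Comparing them with the parentals, only the t allele has switched, so t is the middle locus and the order is g – t – e.
Crossovers in the t–e interval produce the single-crossover classes + + + and t e g (183 + 177 = 360) plus the double crossovers (15).
RF(t–e) = (360 + 15) / 1631 = 375/1631 = 0.2299 → 23.0 map units.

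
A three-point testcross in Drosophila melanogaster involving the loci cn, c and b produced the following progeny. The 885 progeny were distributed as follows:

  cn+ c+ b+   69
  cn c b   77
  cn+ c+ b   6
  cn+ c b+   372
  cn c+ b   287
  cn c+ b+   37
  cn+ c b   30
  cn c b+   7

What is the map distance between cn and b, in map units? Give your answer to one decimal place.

9.0 map units

The two most frequent reciprocal classes, cn+ c b+ and cn c+ b, are the parental types, so the F1 was cn+ c b+ / cn c+ b.
The two rarest classes, cn c b+ and cn+ c+ b, are the double crossovers. Comparing them with the parentals, only the cn allele has switched, so cn is the middle locus and the order is b – cn – c.
Crossovers in the b–cn interval produce the single-crossover classes cn+ c b and cn c+ b+ (30 + 37 = 67) plus the double crossovers (13).
RF(b–cn) = (67 + 13) / 885 = 80/885 = 0.0904 → 9.0 map units.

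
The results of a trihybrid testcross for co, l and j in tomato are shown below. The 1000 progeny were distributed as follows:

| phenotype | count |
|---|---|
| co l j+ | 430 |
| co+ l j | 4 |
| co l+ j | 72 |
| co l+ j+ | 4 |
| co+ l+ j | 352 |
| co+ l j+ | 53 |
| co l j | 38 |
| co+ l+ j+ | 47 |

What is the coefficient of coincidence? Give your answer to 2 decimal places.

0.65

The two most frequent reciprocal classes, co+ l+ j and co l j+, are the parental types, so the F1 was co+ l+ j / co l j+.
The two rarest classes, co+ l j and co l+ j+, are the double crossovers. Comparing them with the parentals, only the l allele has switched, so l is the middle locus and the order is co – l – j.
co–l: (125 + 8)/1000 = 0.1330; l–j: (85 + 8)/1000 = 0.0930.
Expected DCO frequency = 0.1330 × 0.0930 ≈ 0.01237; observed = 8/1000 ≈ 0.00800.
Coefficient of coincidence = 0.00800/0.01237 ≈ 0.65.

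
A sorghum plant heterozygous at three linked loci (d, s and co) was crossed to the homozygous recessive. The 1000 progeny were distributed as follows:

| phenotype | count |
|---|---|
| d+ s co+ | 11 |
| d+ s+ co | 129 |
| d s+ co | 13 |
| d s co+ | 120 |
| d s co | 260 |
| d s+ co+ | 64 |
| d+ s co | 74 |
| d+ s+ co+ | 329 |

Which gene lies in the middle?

s

The two most frequent reciprocal classes, d s co and d+ s+ co+, are the parental types, so the F1 was d s co / d+ s+ co+.
The two rarest classes, d s+ co and d+ s co+, are the double crossovers. Comparing them with the parentals, only the s allele has switched, so s is the middle locus and the order is d – s – co.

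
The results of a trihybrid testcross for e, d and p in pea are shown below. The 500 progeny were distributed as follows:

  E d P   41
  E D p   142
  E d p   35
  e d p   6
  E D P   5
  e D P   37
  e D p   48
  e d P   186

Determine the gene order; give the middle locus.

p

The two most frequent reciprocal classes, E D p and e d P, are the parental types, so the F1 was E D p / e d P.
The two rarest classes, E D P and e d p, are the double crossovers. Comparing them with the parentals, only the p allele has switched, so p is the middle locus and the order is d – p – e.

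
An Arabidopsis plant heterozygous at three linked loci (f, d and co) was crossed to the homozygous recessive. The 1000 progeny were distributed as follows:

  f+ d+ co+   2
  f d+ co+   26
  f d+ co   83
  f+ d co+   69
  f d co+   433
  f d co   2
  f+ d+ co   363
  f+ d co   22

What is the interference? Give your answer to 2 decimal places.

The two most frequent reciprocal classes, f+ d+ co and f d co+, are the parental types, so the F1 was f+ d+ co / f d co+.
The two rarest classes, f+ d+ co+ and f d co, are the double crossovers. Comparing them with the parentals, only the co allele has switched, so co is the middle locus and the order is d – co – f.
d–co: (48 + 4)/1000 = 0.0520; co–f: (152 + 4)/1000 = 0.1560.
Expected DCO frequency = 0.0520 × 0.1560 ≈ 0.00811; observed = 4/1000 ≈ 0.00400.
Coefficient of coincidence = 0.00400/0.00811 ≈ 0.49; interference = 1 − 0.49 = 0.51.

0.51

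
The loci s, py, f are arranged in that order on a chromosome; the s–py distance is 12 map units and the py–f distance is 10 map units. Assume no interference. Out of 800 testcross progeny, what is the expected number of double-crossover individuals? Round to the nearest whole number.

10

Map distances give recombination frequencies of 0.120 and 0.100 for the two intervals.
With no interference, expected double-crossover frequency = 0.120 × 0.100 = 0.01200.
Expected number = 0.01200 × 800 = 9.60 ≈ 10.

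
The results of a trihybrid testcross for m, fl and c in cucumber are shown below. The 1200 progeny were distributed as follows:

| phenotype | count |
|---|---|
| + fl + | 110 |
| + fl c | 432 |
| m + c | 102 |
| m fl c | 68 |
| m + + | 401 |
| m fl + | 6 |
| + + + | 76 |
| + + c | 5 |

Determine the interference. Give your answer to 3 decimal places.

The two most frequent reciprocal classes, + fl c and m + +, are the parental types, so the F1 was + fl c / m + +.
The two rarest classes, + + c and m fl +, are the double crossovers. Comparing them with the parentals, only the fl allele has switched, so fl is the middle locus and the order is m – fl – c.
m–fl: (144 + 11)/1200 = 0.1292; fl–c: (212 + 11)/1200 = 0.1858.
Expected DCO frequency = 0.1292 × 0.1858 ≈ 0.02401; observed = 11/1200 ≈ 0.00917.
Coefficient of coincidence = 0.00917/0.02401 ≈ 0.382; interference = 1 − 0.382 = 0.618.

0.618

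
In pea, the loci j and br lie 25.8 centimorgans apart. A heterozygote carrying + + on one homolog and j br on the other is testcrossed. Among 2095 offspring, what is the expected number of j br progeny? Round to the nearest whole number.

777

A map distance of 25.8 centimorgans corresponds to a recombination frequency of 0.258.
The F1 is + + / j br, so j br is a parental gamete class with expected frequency (1 − r)/2 = 0.742/2 = 0.3710.
Expected number = 0.3710 × 2095 = 777.25 ≈ 777.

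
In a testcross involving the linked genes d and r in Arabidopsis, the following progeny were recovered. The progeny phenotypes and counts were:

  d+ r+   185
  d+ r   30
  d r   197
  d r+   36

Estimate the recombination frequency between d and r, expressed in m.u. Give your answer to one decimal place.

The two most frequent classes, d+ r+ (185) and d r (197), are the parental types, so the F1 was d+ r+ / d r.
The recombinant classes are d+ r and d r+: 30 + 36 = 66.
Recombination frequency = 66/448 = 0.1473 ≈ 14.7%, i.e. 14.7 m.u.

14.7 m.u.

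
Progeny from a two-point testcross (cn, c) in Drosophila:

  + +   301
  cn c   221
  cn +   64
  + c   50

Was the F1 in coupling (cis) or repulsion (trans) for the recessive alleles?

The two most frequent classes are + + (301) and cn c (221); these are the parental (non-recombinant) types.
So the F1 carried + + on one chromosome and cn c on the other — the recessive alleles are on the same chromosome (cis / coupling).

cis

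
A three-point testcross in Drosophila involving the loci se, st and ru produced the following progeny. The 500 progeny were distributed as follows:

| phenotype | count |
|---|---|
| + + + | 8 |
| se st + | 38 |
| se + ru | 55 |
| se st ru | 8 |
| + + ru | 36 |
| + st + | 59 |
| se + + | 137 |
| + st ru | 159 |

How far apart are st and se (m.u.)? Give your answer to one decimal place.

18.0 m.u.

The two most frequent reciprocal classes, + st ru and se + +, are the parental types, so the F1 was + st ru / se + +.
The two rarest classes, se st ru and + + +, are the double crossovers. Comparing them with the parentals, only the se allele has switched, so se is the middle locus and the order is st – se – ru.
Crossovers in the st–se interval produce the single-crossover classes + + ru and se st + (36 + 38 = 74) plus the double crossovers (16).
RF(st–se) = (74 + 16) / 500 = 90/500 = 0.1800 → 18.0 m.u.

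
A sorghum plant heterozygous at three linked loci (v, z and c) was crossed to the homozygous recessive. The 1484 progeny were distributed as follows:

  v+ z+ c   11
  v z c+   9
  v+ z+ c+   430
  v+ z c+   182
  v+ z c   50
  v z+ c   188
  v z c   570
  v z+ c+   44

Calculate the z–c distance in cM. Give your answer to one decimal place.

26.3 cM

The two most frequent reciprocal classes, v+ z+ c+ and v z c, are the parental types, so the F1 was v+ z+ c+ / v z c.
The two rarest classes, v+ z+ c and v z c+, are the double crossovers. Comparing them with the parentals, only the c allele has switched, so c is the middle locus and the order is v – c – z.
Crossovers in the c–z interval produce the single-crossover classes v+ z c+ and v z+ c (182 + 188 = 370) plus the double crossovers (20).
RF(c–z) = (370 + 20) / 1484 = 390/1484 = 0.2628 → 26.3 cM.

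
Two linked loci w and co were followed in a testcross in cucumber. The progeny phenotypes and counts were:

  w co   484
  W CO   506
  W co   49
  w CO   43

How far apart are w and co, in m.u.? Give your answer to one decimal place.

The two most frequent classes, W CO (506) and w co (484), are the parental types, so the F1 was W CO / w co.
The recombinant classes are W co and w CO: 49 + 43 = 92.
Recombination frequency = 92/1082 = 0.0850 ≈ 8.5%, i.e. 8.5 m.u.

8.5 m.u.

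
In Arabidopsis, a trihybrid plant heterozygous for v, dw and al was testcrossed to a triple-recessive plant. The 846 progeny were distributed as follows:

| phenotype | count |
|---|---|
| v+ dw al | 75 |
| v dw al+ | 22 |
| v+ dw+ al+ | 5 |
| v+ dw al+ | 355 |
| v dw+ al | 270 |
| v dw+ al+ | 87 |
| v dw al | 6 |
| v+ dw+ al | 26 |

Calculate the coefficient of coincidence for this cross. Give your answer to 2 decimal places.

0.91

The two most frequent reciprocal classes, v+ dw al+ and v dw+ al, are the parental types, so the F1 was v+ dw al+ / v dw+ al.
The two rarest classes, v+ dw+ al+ and v dw al, are the double crossovers. Comparing them with the parentals, only the dw allele has switched, so dw is the middle locus and the order is v – dw – al.
v–dw: (48 + 11)/846 = 0.0697; dw–al: (162 + 11)/846 = 0.2045.
Expected DCO frequency = 0.0697 × 0.2045 ≈ 0.01425; observed = 11/846 ≈ 0.01300.
Coefficient of coincidence = 0.01300/0.01425 ≈ 0.91.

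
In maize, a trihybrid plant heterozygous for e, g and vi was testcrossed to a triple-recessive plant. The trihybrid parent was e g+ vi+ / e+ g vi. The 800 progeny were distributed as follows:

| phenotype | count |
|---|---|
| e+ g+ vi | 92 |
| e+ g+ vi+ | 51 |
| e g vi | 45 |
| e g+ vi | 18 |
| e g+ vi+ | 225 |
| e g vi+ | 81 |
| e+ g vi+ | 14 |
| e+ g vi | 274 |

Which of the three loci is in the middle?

The two rarest classes, e g+ vi and e+ g vi+, are the double crossovers. Comparing them with the parentals, only the vi allele has switched, so vi is the middle locus and the order is e – vi – g.

vi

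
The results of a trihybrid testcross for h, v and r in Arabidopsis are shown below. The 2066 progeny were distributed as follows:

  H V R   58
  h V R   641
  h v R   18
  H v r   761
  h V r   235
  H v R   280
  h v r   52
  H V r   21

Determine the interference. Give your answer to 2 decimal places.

0.02

The two most frequent reciprocal classes, h V R and H v r, are the parental types, so the F1 was h V R / H v r.
The two rarest classes, h v R and H V r, are the double crossovers. Comparing them with the parentals, only the v allele has switched, so v is the middle locus and the order is h – v – r.
h–v: (110 + 39)/2066 = 0.0721; v–r: (515 + 39)/2066 = 0.2682.
Expected DCO frequency = 0.0721 × 0.2682 ≈ 0.01934; observed = 39/2066 ≈ 0.01888.
Coefficient of coincidence = 0.01888/0.01934 ≈ 0.98; interference = 1 − 0.98 = 0.02.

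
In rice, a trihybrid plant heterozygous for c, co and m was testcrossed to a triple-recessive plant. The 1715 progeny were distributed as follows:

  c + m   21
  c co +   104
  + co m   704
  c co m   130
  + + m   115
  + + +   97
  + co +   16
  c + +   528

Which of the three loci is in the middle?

m

The two most frequent reciprocal classes, + co m and c + +, are the parental types, so the F1 was + co m / c + +.
The two rarest classes, + co + and c + m, are the double crossovers. Comparing them with the parentals, only the m allele has switched, so m is the middle locus and the order is co – m – c.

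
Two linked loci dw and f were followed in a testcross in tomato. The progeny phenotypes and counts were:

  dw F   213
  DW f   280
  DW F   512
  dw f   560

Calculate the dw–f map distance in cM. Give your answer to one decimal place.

The two most frequent classes, DW F (512) and dw f (560), are the parental types, so the F1 was DW F / dw f.
The recombinant classes are DW f and dw F: 280 + 213 = 493.
Recombination frequency = 493/1565 = 0.3150 ≈ 31.5%, i.e. 31.5 cM.

31.5 cM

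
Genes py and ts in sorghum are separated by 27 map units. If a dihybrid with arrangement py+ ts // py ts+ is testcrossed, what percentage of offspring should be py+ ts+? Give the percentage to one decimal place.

13.5%

A map distance of 27 map units corresponds to a recombination frequency of 0.270.
The F1 is py+ ts / py ts+, so py+ ts+ is a recombinant gamete class with expected frequency r/2 = 0.270/2 = 0.1350.
That is 0.1350 = 13.5% of the progeny.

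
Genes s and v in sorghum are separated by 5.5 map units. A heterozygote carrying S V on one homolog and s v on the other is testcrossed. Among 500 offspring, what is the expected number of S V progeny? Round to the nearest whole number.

236

A map distance of 5.5 map units corresponds to a recombination frequency of 0.055.
The F1 is S V / s v, so S V is a parental gamete class with expected frequency (1 − r)/2 = 0.945/2 = 0.4725.
Expected number = 0.4725 × 500 = 236.25 ≈ 236.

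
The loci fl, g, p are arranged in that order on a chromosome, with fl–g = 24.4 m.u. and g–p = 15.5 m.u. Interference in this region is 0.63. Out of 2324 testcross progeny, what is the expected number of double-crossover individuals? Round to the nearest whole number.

33

Map distances give recombination frequencies of 0.244 and 0.155 for the two intervals.
With interference 0.63 (so coincidence = 0.37), expected double-crossover frequency = 0.244 × 0.155 × 0.37 = 0.01399.
Expected number = 0.01399 × 2324 = 32.52 ≈ 33.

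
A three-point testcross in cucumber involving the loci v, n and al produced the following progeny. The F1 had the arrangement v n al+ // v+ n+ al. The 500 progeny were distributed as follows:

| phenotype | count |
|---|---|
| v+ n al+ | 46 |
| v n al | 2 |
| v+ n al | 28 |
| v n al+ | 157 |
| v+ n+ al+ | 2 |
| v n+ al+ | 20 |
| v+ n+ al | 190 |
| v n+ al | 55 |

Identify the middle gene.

al

The two rarest classes, v n al and v+ n+ al+, are the double crossovers. Comparing them with the parentals, only the al allele has switched, so al is the middle locus and the order is v – al – n.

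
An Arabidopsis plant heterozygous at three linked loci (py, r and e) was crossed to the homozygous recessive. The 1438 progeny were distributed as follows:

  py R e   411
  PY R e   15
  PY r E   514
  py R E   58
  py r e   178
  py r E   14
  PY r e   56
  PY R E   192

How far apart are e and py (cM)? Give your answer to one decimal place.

9.9 cM

The two most frequent reciprocal classes, PY r E and py R e, are the parental types, so the F1 was PY r E / py R e.
The two rarest classes, py r E and PY R e, are the double crossovers. Comparing them with the parentals, only the py allele has switched, so py is the middle locus and the order is r – py – e.
Crossovers in the py–e interval produce the single-crossover classes PY r e and py R E (56 + 58 = 114) plus the double crossovers (29).
RF(py–e) = (114 + 29) / 1438 = 143/1438 = 0.0994 → 9.9 cM.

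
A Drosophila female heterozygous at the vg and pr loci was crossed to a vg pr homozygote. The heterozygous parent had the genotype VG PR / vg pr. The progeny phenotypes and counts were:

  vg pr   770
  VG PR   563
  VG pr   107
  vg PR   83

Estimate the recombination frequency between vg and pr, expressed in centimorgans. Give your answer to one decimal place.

The recombinant classes are VG pr and vg PR: 107 + 83 = 190.
Recombination frequency = 190/1523 = 0.1248 ≈ 12.5%, i.e. 12.5 centimorgans.

12.5 centimorgans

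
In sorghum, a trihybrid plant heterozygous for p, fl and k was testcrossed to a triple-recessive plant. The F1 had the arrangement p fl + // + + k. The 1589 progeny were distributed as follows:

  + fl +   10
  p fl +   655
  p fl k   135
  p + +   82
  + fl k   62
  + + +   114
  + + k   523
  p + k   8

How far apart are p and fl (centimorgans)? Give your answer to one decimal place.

10.2 centimorgans

The two rarest classes, + fl + and p + k, are the double crossovers. Comparing them with the parentals, only the p allele has switched, so p is the middle locus and the order is k – p – fl.
Crossovers in the p–fl interval produce the single-crossover classes p + + and + fl k (82 + 62 = 144) plus the double crossovers (18).
RF(p–fl) = (144 + 18) / 1589 = 162/1589 = 0.1020 → 10.2 centimorgans.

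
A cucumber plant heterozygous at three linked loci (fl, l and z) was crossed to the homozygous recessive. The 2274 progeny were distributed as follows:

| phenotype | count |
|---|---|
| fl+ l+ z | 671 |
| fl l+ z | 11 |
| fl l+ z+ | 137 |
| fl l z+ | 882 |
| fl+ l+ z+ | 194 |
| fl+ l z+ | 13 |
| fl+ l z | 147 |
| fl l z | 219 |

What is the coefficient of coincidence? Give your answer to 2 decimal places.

0.41

The two most frequent reciprocal classes, fl l z+ and fl+ l+ z, are the parental types, so the F1 was fl l z+ / fl+ l+ z.
The two rarest classes, fl+ l z+ and fl l+ z, are the double crossovers. Comparing them with the parentals, only the fl allele has switched, so fl is the middle locus and the order is l – fl – z.
l–fl: (284 + 24)/2274 = 0.1354; fl–z: (413 + 24)/2274 = 0.1922.
Expected DCO frequency = 0.1354 × 0.1922 ≈ 0.02602; observed = 24/2274 ≈ 0.01055.
Coefficient of coincidence = 0.01055/0.02602 ≈ 0.41.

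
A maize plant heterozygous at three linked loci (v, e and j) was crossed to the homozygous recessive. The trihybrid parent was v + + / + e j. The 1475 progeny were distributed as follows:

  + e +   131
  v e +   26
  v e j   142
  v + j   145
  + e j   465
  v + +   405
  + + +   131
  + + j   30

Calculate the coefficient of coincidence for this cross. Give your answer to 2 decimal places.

0.76

The two rarest classes, v e + and + + j, are the double crossovers. Comparing them with the parentals, only the e allele has switched, so e is the middle locus and the order is v – e – j.
v–e: (273 + 56)/1475 = 0.2231; e–j: (276 + 56)/1475 = 0.2251.
Expected DCO frequency = 0.2231 × 0.2251 ≈ 0.05022; observed = 56/1475 ≈ 0.03797.
Coefficient of coincidence = 0.03797/0.05022 ≈ 0.76.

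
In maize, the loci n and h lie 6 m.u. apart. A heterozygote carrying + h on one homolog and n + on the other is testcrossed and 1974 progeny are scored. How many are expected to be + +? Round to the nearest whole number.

59

A map distance of 6 m.u. corresponds to a recombination frequency of 0.060.
The F1 is + h / n +, so + + is a recombinant gamete class with expected frequency r/2 = 0.060/2 = 0.0300.
Expected number = 0.0300 × 1974 = 59.22 ≈ 59.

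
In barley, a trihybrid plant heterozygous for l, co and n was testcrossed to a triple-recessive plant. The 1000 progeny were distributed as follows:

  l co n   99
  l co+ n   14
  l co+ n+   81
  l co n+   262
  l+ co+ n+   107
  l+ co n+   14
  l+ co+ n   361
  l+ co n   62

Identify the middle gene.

l

The two most frequent reciprocal classes, l+ co+ n and l co n+, are the parental types, so the F1 was l+ co+ n / l co n+.
The two rarest classes, l co+ n and l+ co n+, are the double crossovers. Comparing them with the parentals, only the l allele has switched, so l is the middle locus and the order is co – l – n.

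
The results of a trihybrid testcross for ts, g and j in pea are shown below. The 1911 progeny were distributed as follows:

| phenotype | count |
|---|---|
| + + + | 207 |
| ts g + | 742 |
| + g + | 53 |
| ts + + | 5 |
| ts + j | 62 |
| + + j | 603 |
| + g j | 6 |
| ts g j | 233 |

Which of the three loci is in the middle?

g

The two most frequent reciprocal classes, + + j and ts g +, are the parental types, so the F1 was + + j / ts g +.
The two rarest classes, + g j and ts + +, are the double crossovers. Comparing them with the parentals, only the g allele has switched, so g is the middle locus and the order is j – g – ts.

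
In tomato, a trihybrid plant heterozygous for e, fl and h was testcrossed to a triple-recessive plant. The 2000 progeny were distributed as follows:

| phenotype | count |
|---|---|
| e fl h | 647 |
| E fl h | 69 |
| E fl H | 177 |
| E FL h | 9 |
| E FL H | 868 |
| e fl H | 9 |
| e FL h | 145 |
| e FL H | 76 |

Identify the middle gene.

The two most frequent reciprocal classes, E FL H and e fl h, are the parental types, so the F1 was E FL H / e fl h.
The two rarest classes, E FL h and e fl H, are the double crossovers. Comparing them with the parentals, only the h allele has switched, so h is the middle locus and the order is fl – h – e.

h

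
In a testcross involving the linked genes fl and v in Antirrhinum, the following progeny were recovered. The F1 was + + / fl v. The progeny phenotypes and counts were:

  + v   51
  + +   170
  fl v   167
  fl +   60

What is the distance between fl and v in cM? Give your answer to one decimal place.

24.8 cM

The recombinant classes are + v and fl +: 51 + 60 = 111.
Recombination frequency = 111/448 = 0.2478 ≈ 24.8%, i.e. 24.8 cM.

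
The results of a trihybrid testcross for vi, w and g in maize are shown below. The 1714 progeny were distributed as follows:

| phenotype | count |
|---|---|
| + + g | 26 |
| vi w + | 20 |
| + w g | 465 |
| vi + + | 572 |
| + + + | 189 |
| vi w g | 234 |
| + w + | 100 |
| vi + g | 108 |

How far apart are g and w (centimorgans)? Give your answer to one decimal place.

14.8 centimorgans

The two most frequent reciprocal classes, + w g and vi + +, are the parental types, so the F1 was + w g / vi + +.
The two rarest classes, + + g and vi w +, are the double crossovers. Comparing them with the parentals, only the w allele has switched, so w is the middle locus and the order is g – w – vi.
Crossovers in the g–w interval produce the single-crossover classes + w + and vi + g (100 + 108 = 208) plus the double crossovers (46).
RF(g–w) = (208 + 46) / 1714 = 254/1714 = 0.1482 → 14.8 centimorgans.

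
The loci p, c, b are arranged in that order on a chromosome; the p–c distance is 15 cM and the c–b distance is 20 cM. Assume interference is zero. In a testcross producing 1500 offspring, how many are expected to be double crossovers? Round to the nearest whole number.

Map distances give recombination frequencies of 0.150 and 0.200 for the two intervals.
With no interference, expected double-crossover frequency = 0.150 × 0.200 = 0.03000.
Expected number = 0.03000 × 1500 = 45.00 ≈ 45.

45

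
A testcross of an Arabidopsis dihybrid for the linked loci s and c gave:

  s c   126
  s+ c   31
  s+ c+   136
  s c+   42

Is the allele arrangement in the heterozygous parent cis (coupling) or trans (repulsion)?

The two most frequent classes are s+ c+ (136) and s c (126); these are the parental (non-recombinant) types.
So the F1 carried s+ c+ on one chromosome and s c on the other — the recessive alleles are on the same chromosome (cis / coupling).

cis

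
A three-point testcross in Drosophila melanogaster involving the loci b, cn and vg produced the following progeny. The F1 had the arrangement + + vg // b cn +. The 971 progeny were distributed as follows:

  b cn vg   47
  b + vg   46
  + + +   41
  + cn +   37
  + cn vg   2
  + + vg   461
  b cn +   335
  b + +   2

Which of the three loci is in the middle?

cn

The two rarest classes, + cn vg and b + +, are the double crossovers. Comparing them with the parentals, only the cn allele has switched, so cn is the middle locus and the order is vg – cn – b.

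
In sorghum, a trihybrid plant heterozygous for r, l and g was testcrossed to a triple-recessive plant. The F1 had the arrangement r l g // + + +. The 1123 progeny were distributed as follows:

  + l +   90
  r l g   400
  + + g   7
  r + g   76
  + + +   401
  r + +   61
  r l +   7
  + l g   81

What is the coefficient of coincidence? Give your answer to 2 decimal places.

The two rarest classes, r l + and + + g, are the double crossovers. Comparing them with the parentals, only the g allele has switched, so g is the middle locus and the order is l – g – r.
l–g: (166 + 14)/1123 = 0.1603; g–r: (142 + 14)/1123 = 0.1389.
Expected DCO frequency = 0.1603 × 0.1389 ≈ 0.02227; observed = 14/1123 ≈ 0.01247.
Coefficient of coincidence = 0.01247/0.02227 ≈ 0.56.

0.56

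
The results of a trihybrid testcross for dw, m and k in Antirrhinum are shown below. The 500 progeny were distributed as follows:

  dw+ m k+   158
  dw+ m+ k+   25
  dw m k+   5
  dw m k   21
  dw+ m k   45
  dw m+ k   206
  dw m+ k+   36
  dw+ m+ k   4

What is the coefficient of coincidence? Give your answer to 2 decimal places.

0.91

The two most frequent reciprocal classes, dw+ m k+ and dw m+ k, are the parental types, so the F1 was dw+ m k+ / dw m+ k.
The two rarest classes, dw m k+ and dw+ m+ k, are the double crossovers. Comparing them with the parentals, only the dw allele has switched, so dw is the middle locus and the order is k – dw – m.
k–dw: (81 + 9)/500 = 0.1800; dw–m: (46 + 9)/500 = 0.1100.
Expected DCO frequency = 0.1800 × 0.1100 ≈ 0.01980; observed = 9/500 ≈ 0.01800.
Coefficient of coincidence = 0.01800/0.01980 ≈ 0.91.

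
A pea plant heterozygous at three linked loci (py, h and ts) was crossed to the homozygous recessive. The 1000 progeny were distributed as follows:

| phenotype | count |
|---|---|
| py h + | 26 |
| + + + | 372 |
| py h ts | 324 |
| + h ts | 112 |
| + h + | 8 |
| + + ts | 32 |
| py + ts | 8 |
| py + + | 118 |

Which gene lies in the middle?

h

The two most frequent reciprocal classes, py h ts and + + +, are the parental types, so the F1 was py h ts / + + +.
The two rarest classes, py + ts and + h +, are the double crossovers. Comparing them with the parentals, only the h allele has switched, so h is the middle locus and the order is ts – h – py.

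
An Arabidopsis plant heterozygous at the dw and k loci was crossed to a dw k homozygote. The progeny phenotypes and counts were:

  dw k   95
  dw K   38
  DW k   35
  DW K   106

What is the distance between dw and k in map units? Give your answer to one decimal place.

The two most frequent classes, DW K (106) and dw k (95), are the parental types, so the F1 was DW K / dw k.
The recombinant classes are DW k and dw K: 35 + 38 = 73.
Recombination frequency = 73/274 = 0.2664 ≈ 26.6%, i.e. 26.6 map units.

26.6 map units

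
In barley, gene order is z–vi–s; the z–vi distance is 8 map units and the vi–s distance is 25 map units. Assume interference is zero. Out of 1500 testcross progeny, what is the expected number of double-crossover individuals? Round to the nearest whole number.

Map distances give recombination frequencies of 0.080 and 0.250 for the two intervals.
With no interference, expected double-crossover frequency = 0.080 × 0.250 = 0.02000.
Expected number = 0.02000 × 1500 = 30.00 ≈ 30.

30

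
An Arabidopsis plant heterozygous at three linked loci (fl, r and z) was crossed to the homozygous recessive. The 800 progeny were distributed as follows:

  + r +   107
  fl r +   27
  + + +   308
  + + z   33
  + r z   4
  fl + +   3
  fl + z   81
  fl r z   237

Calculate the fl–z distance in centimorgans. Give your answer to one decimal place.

8.4 centimorgans

The two most frequent reciprocal classes, + + + and fl r z, are the parental types, so the F1 was + + + / fl r z.
The two rarest classes, fl + + and + r z, are the double crossovers. Comparing them with the parentals, only the fl allele has switched, so fl is the middle locus and the order is z – fl – r.
Crossovers in the z–fl interval produce the single-crossover classes + + z and fl r + (33 + 27 = 60) plus the double crossovers (7).
RF(z–fl) = (60 + 7) / 800 = 67/800 = 0.0838 → 8.4 centimorgans.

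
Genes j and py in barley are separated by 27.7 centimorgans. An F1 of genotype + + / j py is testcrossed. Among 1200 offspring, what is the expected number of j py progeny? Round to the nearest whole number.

434

A map distance of 27.7 centimorgans corresponds to a recombination frequency of 0.277.
The F1 is + + / j py, so j py is a parental gamete class with expected frequency (1 − r)/2 = 0.723/2 = 0.3615.
Expected number = 0.3615 × 1200 = 433.80 ≈ 434.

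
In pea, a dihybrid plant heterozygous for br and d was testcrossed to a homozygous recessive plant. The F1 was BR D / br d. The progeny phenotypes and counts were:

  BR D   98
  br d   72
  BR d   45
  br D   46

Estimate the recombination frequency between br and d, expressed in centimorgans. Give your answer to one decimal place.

The recombinant classes are BR d and br D: 45 + 46 = 91.
Recombination frequency = 91/261 = 0.3487 ≈ 34.9%, i.e. 34.9 centimorgans.

34.9 centimorgans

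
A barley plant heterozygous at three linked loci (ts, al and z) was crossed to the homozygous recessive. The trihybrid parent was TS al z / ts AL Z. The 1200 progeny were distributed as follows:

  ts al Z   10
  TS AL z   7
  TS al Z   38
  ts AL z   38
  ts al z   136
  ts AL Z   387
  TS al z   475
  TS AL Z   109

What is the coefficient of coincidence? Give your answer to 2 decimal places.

The two rarest classes, TS AL z and ts al Z, are the double crossovers. Comparing them with the parentals, only the al allele has switched, so al is the middle locus and the order is ts – al – z.
ts–al: (245 + 17)/1200 = 0.2183; al–z: (76 + 17)/1200 = 0.0775.
Expected DCO frequency = 0.2183 × 0.0775 ≈ 0.01692; observed = 17/1200 ≈ 0.01417.
Coefficient of coincidence = 0.01417/0.01692 ≈ 0.84.

0.84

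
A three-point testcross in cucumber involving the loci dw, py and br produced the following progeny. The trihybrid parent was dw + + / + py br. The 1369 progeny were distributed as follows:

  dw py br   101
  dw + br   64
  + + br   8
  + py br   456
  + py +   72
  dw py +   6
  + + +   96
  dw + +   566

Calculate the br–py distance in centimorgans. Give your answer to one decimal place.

The two rarest classes, dw py + and + + br, are the double crossovers. Comparing them with the parentals, only the py allele has switched, so py is the middle locus and the order is br – py – dw.
Crossovers in the br–py interval produce the single-crossover classes dw + br and + py + (64 + 72 = 136) plus the double crossovers (14).
RF(br–py) = (136 + 14) / 1369 = 150/1369 = 0.1096 → 11.0 centimorgans.

11.0 centimorgans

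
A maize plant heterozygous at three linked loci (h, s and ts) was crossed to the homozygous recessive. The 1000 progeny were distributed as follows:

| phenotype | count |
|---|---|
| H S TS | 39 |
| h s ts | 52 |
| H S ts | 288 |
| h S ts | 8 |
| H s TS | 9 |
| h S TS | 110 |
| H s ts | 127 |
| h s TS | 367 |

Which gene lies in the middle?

The two most frequent reciprocal classes, h s TS and H S ts, are the parental types, so the F1 was h s TS / H S ts.
The two rarest classes, H s TS and h S ts, are the double crossovers. Comparing them with the parentals, only the h allele has switched, so h is the middle locus and the order is s – h – ts.

h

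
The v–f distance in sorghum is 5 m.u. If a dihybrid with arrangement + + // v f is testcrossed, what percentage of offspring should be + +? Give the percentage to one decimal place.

A map distance of 5 m.u. corresponds to a recombination frequency of 0.050.
The F1 is + + / v f, so + + is a parental gamete class with expected frequency (1 − r)/2 = 0.950/2 = 0.4750.
That is 0.4750 = 47.5% of the progeny.

47.5%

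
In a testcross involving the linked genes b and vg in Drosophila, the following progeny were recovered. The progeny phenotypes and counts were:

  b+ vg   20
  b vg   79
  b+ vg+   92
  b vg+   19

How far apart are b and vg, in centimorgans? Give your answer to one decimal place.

The two most frequent classes, b+ vg+ (92) and b vg (79), are the parental types, so the F1 was b+ vg+ / b vg.
The recombinant classes are b+ vg and b vg+: 20 + 19 = 39.
Recombination frequency = 39/210 = 0.1857 ≈ 18.6%, i.e. 18.6 centimorgans.

18.6 centimorgans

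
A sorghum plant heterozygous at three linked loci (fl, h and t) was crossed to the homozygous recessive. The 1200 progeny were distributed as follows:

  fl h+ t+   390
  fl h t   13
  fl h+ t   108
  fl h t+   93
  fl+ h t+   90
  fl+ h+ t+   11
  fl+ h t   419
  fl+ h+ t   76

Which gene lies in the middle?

The two most frequent reciprocal classes, fl h+ t+ and fl+ h t, are the parental types, so the F1 was fl h+ t+ / fl+ h t.
The two rarest classes, fl+ h+ t+ and fl h t, are the double crossovers. Comparing them with the parentals, only the fl allele has switched, so fl is the middle locus and the order is t – fl – h.

fl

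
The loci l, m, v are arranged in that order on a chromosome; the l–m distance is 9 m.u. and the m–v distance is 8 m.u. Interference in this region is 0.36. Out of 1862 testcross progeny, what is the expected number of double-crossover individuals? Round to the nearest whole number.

Map distances give recombination frequencies of 0.090 and 0.080 for the two intervals.
With interference 0.36 (so coincidence = 0.64), expected double-crossover frequency = 0.090 × 0.080 × 0.64 = 0.00461.
Expected number = 0.00461 × 1862 = 8.58 ≈ 9.

9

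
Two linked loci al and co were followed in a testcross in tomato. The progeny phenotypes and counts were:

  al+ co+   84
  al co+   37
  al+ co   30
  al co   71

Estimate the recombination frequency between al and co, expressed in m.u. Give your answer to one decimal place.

The two most frequent classes, al+ co+ (84) and al co (71), are the parental types, so the F1 was al+ co+ / al co.
The recombinant classes are al+ co and al co+: 30 + 37 = 67.
Recombination frequency = 67/222 = 0.3018 ≈ 30.2%, i.e. 30.2 m.u.

30.2 m.u.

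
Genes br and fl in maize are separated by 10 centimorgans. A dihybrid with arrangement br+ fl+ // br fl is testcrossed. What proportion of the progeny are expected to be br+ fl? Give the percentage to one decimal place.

A map distance of 10 centimorgans corresponds to a recombination frequency of 0.100.
The F1 is br+ fl+ / br fl, so br+ fl is a recombinant gamete class with expected frequency r/2 = 0.100/2 = 0.0500.
That is 0.0500 = 5.0% of the progeny.

5.0%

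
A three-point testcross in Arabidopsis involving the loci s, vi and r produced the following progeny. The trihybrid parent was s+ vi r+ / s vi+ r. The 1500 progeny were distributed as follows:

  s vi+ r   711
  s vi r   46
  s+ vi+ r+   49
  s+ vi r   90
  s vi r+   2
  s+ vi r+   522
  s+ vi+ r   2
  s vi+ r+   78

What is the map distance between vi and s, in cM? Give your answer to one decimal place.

The two rarest classes, s vi r+ and s+ vi+ r, are the double crossovers. Comparing them with the parentals, only the s allele has switched, so s is the middle locus and the order is r – s – vi.
Crossovers in the s–vi interval produce the single-crossover classes s+ vi+ r+ and s vi r (49 + 46 = 95) plus the double crossovers (4).
RF(s–vi) = (95 + 4) / 1500 = 99/1500 = 0.0660 → 6.6 cM.

6.6 cM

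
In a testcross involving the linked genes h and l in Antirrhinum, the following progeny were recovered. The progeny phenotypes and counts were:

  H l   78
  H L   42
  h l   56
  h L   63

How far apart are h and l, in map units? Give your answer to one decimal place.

41.0 map units

The two most frequent classes, H l (78) and h L (63), are the parental types, so the F1 was H l / h L.
The recombinant classes are H L and h l: 42 + 56 = 98.
Recombination frequency = 98/239 = 0.4100 ≈ 41.0%, i.e. 41.0 map units.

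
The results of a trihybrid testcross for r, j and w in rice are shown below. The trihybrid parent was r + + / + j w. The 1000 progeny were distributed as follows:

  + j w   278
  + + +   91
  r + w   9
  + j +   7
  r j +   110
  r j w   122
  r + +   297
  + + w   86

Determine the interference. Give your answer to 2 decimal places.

The two rarest classes, r + w and + j +, are the double crossovers. Comparing them with the parentals, only the w allele has switched, so w is the middle locus and the order is r – w – j.
r–w: (213 + 16)/1000 = 0.2290; w–j: (196 + 16)/1000 = 0.2120.
Expected DCO frequency = 0.2290 × 0.2120 ≈ 0.04855; observed = 16/1000 ≈ 0.01600.
Coefficient of coincidence = 0.01600/0.04855 ≈ 0.33; interference = 1 − 0.33 = 0.67.

0.67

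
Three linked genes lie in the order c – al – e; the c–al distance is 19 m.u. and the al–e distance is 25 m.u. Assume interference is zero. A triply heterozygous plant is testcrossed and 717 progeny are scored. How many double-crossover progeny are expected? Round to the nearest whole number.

Map distances give recombination frequencies of 0.190 and 0.250 for the two intervals.
With no interference, expected double-crossover frequency = 0.190 × 0.250 = 0.04750.
Expected number = 0.04750 × 717 = 34.06 ≈ 34.

34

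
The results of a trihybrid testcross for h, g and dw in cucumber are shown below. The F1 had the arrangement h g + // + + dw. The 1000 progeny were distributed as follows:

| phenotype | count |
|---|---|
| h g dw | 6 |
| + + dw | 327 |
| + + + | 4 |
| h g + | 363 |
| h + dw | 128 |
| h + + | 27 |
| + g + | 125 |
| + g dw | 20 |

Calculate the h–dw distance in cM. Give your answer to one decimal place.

The two rarest classes, h g dw and + + +, are the double crossovers. Comparing them with the parentals, only the dw allele has switched, so dw is the middle locus and the order is h – dw – g.
Crossovers in the h–dw interval produce the single-crossover classes + g + and h + dw (125 + 128 = 253) plus the double crossovers (10).
RF(h–dw) = (253 + 10) / 1000 = 263/1000 = 0.2630 → 26.3 cM.

26.3 cM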